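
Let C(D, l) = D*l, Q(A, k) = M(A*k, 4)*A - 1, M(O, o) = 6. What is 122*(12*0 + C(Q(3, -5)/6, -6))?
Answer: -2074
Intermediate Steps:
Q(A, k) = -1 + 6*A (Q(A, k) = 6*A - 1 = -1 + 6*A)
122*(12*0 + C(Q(3, -5)/6, -6)) = 122*(12*0 + ((-1 + 6*3)/6)*(-6)) = 122*(0 + ((-1 + 18)*(⅙))*(-6)) = 122*(0 + (17*(⅙))*(-6)) = 122*(0 + (17/6)*(-6)) = 122*(0 - 17) = 122*(-17) = -2074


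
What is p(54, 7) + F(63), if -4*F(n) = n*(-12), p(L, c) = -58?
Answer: 131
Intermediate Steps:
F(n) = 3*n (F(n) = -n*(-12)/4 = -(-3)*n = 3*n)
p(54, 7) + F(63) = -58 + 3*63 = -58 + 189 = 131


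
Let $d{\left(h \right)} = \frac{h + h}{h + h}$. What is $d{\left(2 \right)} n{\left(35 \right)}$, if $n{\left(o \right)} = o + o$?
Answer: $70$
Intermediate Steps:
$d{\left(h \right)} = 1$ ($d{\left(h \right)} = \frac{2 h}{2 h} = 2 h \frac{1}{2 h} = 1$)
$n{\left(o \right)} = 2 o$
$d{\left(2 \right)} n{\left(35 \right)} = 1 \cdot 2 \cdot 35 = 1 \cdot 70 = 70$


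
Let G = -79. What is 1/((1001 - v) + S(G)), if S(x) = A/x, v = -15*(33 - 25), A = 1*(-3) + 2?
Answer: 79/88560 ≈ 0.00089205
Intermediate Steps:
A = -1 (A = -3 + 2 = -1)
v = -120 (v = -15*8 = -120)
S(x) = -1/x
1/((1001 - v) + S(G)) = 1/((1001 - 1*(-120)) - 1/(-79)) = 1/((1001 + 120) - 1*(-1/79)) = 1/(1121 + 1/79) = 1/(88560/79) = 79/88560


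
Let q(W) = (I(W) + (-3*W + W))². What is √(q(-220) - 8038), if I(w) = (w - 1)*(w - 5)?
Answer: 3*√279613243 ≈ 50165.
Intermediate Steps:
I(w) = (-1 + w)*(-5 + w)
q(W) = (5 + W² - 8*W)² (q(W) = ((5 + W² - 6*W) + (-3*W + W))² = ((5 + W² - 6*W) - 2*W)² = (5 + W² - 8*W)²)
√(q(-220) - 8038) = √((5 + (-220)² - 8*(-220))² - 8038) = √((5 + 48400 + 1760)² - 8038) = √(50165² - 8038) = √(2516527225 - 8038) = √2516519187 = 3*√279613243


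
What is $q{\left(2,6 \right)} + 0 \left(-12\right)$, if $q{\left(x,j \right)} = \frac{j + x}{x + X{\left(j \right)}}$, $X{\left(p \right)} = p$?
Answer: $1$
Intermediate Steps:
$q{\left(x,j \right)} = 1$ ($q{\left(x,j \right)} = \frac{j + x}{x + j} = \frac{j + x}{j + x} = 1$)
$q{\left(2,6 \right)} + 0 \left(-12\right) = 1 + 0 \left(-12\right) = 1 + 0 = 1$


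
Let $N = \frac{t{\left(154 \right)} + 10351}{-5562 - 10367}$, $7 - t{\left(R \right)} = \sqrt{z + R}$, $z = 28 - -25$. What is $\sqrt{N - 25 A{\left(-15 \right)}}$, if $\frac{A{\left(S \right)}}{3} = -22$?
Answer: $\frac{\sqrt{418494525068 + 47787 \sqrt{23}}}{15929} \approx 40.612$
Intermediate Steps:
$A{\left(S \right)} = -66$ ($A{\left(S \right)} = 3 \left(-22\right) = -66$)
$z = 53$ ($z = 28 + 25 = 53$)
$t{\left(R \right)} = 7 - \sqrt{53 + R}$
$N = - \frac{10358}{15929} + \frac{3 \sqrt{23}}{15929}$ ($N = \frac{\left(7 - \sqrt{53 + 154}\right) + 10351}{-5562 - 10367} = \frac{\left(7 - \sqrt{207}\right) + 10351}{-15929} = \left(\left(7 - 3 \sqrt{23}\right) + 10351\right) \left(- \frac{1}{15929}\right) = \left(10358 - 3 \sqrt{23}\right) \left(- \frac{1}{15929}\right) = - \frac{10358}{15929} + \frac{3 \sqrt{23}}{15929} \approx -0.64936$)
$\sqrt{N - 25 A{\left(-15 \right)}} = \sqrt{\left(- \frac{10358}{15929} + \frac{3 \sqrt{23}}{15929}\right) - -1650} = \sqrt{\left(- \frac{10358}{15929} + \frac{3 \sqrt{23}}{15929}\right) + 1650} = \sqrt{\frac{26272492}{15929} + \frac{3 \sqrt{23}}{15929}}$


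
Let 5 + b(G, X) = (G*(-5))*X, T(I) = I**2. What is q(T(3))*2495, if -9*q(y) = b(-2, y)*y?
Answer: -212075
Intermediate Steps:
b(G, X) = -5 - 5*G*X (b(G, X) = -5 + (G*(-5))*X = -5 + (-5*G)*X = -5 - 5*G*X)
q(y) = -y*(-5 + 10*y)/9 (q(y) = -(-5 - 5*(-2)*y)*y/9 = -(-5 + 10*y)*y/9 = -y*(-5 + 10*y)/9)
q(T(3))*2495 = ((5/9)*3**2*(1 - 2*3**2))*2495 = ((5/9)*9*(1 - 2*9))*2495 = ((5/9)*9*(1 - 18))*2495 = ((5/9)*9*(-17))*2495 = -85*2495 = -212075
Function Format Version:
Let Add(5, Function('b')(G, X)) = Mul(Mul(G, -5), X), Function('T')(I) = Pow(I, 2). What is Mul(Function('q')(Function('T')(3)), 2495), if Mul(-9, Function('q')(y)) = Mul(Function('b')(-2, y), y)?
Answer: -212075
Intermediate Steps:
Function('b')(G, X) = Add(-5, Mul(-5, G, X)) (Function('b')(G, X) = Add(-5, Mul(Mul(G, -5), X)) = Add(-5, Mul(Mul(-5, G), X)) = Add(-5, Mul(-5, G, X)))
Function('q')(y) = Mul(Rational(-1, 9), y, Add(-5, Mul(10, y))) (Function('q')(y) = Mul(Rational(-1, 9), Mul(Add(-5, Mul(-5, -2, y)), y)) = Mul(Rational(-1, 9), Mul(Add(-5, Mul(10, y)), y)) = Mul(Rational(-1, 9), Mul(y, Add(-5, Mul(10, y)))) = Mul(Rational(-1, 9), y, Add(-5, Mul(10, y))))
Mul(Function('q')(Function('T')(3)), 2495) = Mul(Mul(Rational(5, 9), Pow(3, 2), Add(1, Mul(-2, Pow(3, 2)))), 2495) = Mul(Mul(Rational(5, 9), 9, Add(1, Mul(-2, 9))), 2495) = Mul(Mul(Rational(5, 9), 9, Add(1, -18)), 2495) = Mul(Mul(Rational(5, 9), 9, -17), 2495) = Mul(-85, 2495) = -212075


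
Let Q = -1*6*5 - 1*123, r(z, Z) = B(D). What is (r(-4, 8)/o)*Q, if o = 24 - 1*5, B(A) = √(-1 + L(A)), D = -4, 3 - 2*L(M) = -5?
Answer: -153*√3/19 ≈ -13.948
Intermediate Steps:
L(M) = 4 (L(M) = 3/2 - ½*(-5) = 3/2 + 5/2 = 4)
B(A) = √3 (B(A) = √(-1 + 4) = √3)
o = 19 (o = 24 - 5 = 19)
r(z, Z) = √3
Q = -153 (Q = -6*5 - 123 = -30 - 123 = -153)
(r(-4, 8)/o)*Q = (√3/19)*(-153) = -153*√3/19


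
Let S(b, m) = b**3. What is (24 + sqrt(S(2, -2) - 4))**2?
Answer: 676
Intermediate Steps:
(24 + sqrt(S(2, -2) - 4))**2 = (24 + sqrt(2**3 - 4))**2 = (24 + sqrt(8 - 4))**2 = (24 + sqrt(4))**2 = (24 + 2)**2 = 26**2 = 676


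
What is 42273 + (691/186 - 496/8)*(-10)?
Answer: 3985594/93 ≈ 42856.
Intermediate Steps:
42273 + (691/186 - 496/8)*(-10) = 42273 + (691*(1/186) - 496*1/8)*(-10) = 42273 + (691/186 - 62)*(-10) = 42273 - 10841/186*(-10) = 42273 + 54205/93 = 3985594/93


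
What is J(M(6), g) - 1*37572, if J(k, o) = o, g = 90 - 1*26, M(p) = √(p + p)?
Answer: -37508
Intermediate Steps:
M(p) = √2*√p (M(p) = √(2*p) = √2*√p)
g = 64 (g = 90 - 26 = 64)
J(M(6), g) - 1*37572 = 64 - 1*37572 = 64 - 37572 = -37508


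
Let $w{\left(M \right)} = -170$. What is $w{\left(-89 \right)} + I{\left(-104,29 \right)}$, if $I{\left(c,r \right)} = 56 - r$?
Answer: $-143$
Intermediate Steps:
$w{\left(-89 \right)} + I{\left(-104,29 \right)} = -170 + \left(56 - 29\right) = -170 + 27 = -143$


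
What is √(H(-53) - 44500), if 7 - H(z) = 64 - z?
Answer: I*√44610 ≈ 211.21*I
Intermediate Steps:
H(z) = -57 + z (H(z) = 7 - (64 - z) = 7 + (-64 + z) = -57 + z)
√(H(-53) - 44500) = √((-57 - 53) - 44500) = √(-110 - 44500) = √(-44610) = I*√44610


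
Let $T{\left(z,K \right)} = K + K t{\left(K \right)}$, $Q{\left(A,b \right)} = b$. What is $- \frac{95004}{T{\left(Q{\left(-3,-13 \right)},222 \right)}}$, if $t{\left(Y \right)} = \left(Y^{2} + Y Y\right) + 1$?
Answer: $- \frac{7917}{1823545} \approx -0.0043415$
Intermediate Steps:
$t{\left(Y \right)} = 1 + 2 Y^{2}$ ($t{\left(Y \right)} = \left(Y^{2} + Y^{2}\right) + 1 = 2 Y^{2} + 1 = 1 + 2 Y^{2}$)
$T{\left(z,K \right)} = K + K \left(1 + 2 K^{2}\right)$
$- \frac{95004}{T{\left(Q{\left(-3,-13 \right)},222 \right)}} = - \frac{95004}{2 \cdot 222 \left(1 + 222^{2}\right)} = - \frac{95004}{2 \cdot 222 \left(1 + 49284\right)} = - \frac{95004}{2 \cdot 222 \cdot 49285} = - \frac{95004}{21882540} = \left(-95004\right) \frac{1}{21882540} = - \frac{7917}{1823545}$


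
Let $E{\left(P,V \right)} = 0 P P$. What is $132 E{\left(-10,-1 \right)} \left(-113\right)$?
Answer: $0$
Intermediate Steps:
$E{\left(P,V \right)} = 0$ ($E{\left(P,V \right)} = 0 P = 0$)
$132 E{\left(-10,-1 \right)} \left(-113\right) = 132 \cdot 0 \left(-113\right) = 0 \left(-113\right) = 0$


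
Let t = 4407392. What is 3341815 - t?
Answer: -1065577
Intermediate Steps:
3341815 - t = 3341815 - 1*4407392 = 3341815 - 4407392 = -1065577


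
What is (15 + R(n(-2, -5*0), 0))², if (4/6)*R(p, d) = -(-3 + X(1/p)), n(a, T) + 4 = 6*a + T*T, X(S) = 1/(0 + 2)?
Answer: 5625/16 ≈ 351.56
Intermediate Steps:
X(S) = ½ (X(S) = 1/2 = ½)
n(a, T) = -4 + T² + 6*a (n(a, T) = -4 + (6*a + T*T) = -4 + (6*a + T²) = -4 + (T² + 6*a) = -4 + T² + 6*a)
R(p, d) = 15/4 (R(p, d) = 3*(-(-3 + ½))/2 = 3*(-1*(-5/2))/2 = (3/2)*(5/2) = 15/4)
(15 + R(n(-2, -5*0), 0))² = (15 + 15/4)² = (75/4)² = 5625/16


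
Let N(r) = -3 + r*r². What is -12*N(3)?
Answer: -288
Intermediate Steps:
N(r) = -3 + r³
-12*N(3) = -12*(-3 + 3³) = -12*(-3 + 27) = -12*24 = -288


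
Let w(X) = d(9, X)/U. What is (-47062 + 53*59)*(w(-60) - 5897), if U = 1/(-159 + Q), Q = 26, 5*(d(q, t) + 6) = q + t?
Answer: 164422344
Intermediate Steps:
d(q, t) = -6 + q/5 + t/5 (d(q, t) = -6 + (q + t)/5 = -6 + (q/5 + t/5) = -6 + q/5 + t/5)
U = -1/133 (U = 1/(-159 + 26) = 1/(-133) = -1/133 ≈ -0.0075188)
w(X) = 2793/5 - 133*X/5 (w(X) = (-6 + (⅕)*9 + X/5)/(-1/133) = (-6 + 9/5 + X/5)*(-133) = (-21/5 + X/5)*(-133) = 2793/5 - 133*X/5)
(-47062 + 53*59)*(w(-60) - 5897) = (-47062 + 53*59)*((2793/5 - 133/5*(-60)) - 5897) = (-47062 + 3127)*((2793/5 + 1596) - 5897) = -43935*(10773/5 - 5897) = -43935*(-18712/5) = 164422344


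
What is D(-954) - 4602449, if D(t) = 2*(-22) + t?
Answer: -4603447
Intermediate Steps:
D(t) = -44 + t
D(-954) - 4602449 = (-44 - 954) - 4602449 = -998 - 4602449 = -4603447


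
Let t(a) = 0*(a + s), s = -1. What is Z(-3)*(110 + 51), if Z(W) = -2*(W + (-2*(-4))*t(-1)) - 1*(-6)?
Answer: 1932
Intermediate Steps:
t(a) = 0 (t(a) = 0*(a - 1) = 0*(-1 + a) = 0)
Z(W) = 6 - 2*W (Z(W) = -2*(W - 2*(-4)*0) - 1*(-6) = -2*(W + 8*0) + 6 = -2*(W + 0) + 6 = -2*W + 6 = 6 - 2*W)
Z(-3)*(110 + 51) = (6 - 2*(-3))*(110 + 51) = (6 + 6)*161 = 12*161 = 1932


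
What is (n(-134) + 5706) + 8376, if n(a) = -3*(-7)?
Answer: 14103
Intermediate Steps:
n(a) = 21
(n(-134) + 5706) + 8376 = (21 + 5706) + 8376 = 5727 + 8376 = 14103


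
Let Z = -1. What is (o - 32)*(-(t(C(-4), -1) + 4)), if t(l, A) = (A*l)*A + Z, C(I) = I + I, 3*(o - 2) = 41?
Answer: -245/3 ≈ -81.667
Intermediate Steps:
o = 47/3 (o = 2 + (⅓)*41 = 2 + 41/3 = 47/3 ≈ 15.667)
C(I) = 2*I
t(l, A) = -1 + l*A² (t(l, A) = (A*l)*A - 1 = l*A² - 1 = -1 + l*A²)
(o - 32)*(-(t(C(-4), -1) + 4)) = (47/3 - 32)*(-((-1 + (2*(-4))*(-1)²) + 4)) = -(-49)*((-1 - 8*1) + 4)/3 = -(-49)*((-1 - 8) + 4)/3 = -(-49)*(-9 + 4)/3 = -(-49)*(-5)/3 = -49/3*5 = -245/3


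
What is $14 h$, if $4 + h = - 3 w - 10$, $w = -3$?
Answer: $-70$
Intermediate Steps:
$h = -5$ ($h = -4 - 1 = -5$)
$14 h = 14 \left(-5\right) = -70$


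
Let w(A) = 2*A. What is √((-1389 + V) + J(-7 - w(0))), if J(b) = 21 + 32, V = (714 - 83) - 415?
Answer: 4*I*√70 ≈ 33.466*I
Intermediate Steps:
V = 216 (V = 631 - 415 = 216)
J(b) = 53
√((-1389 + V) + J(-7 - w(0))) = √((-1389 + 216) + 53) = √(-1173 + 53) = √(-1120) = 4*I*√70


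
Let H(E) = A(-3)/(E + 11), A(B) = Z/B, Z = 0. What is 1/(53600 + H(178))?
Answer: 1/53600 ≈ 1.8657e-5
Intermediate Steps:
A(B) = 0 (A(B) = 0/B = 0)
H(E) = 0 (H(E) = 0/(E + 11) = 0/(11 + E) = 0)
1/(53600 + H(178)) = 1/(53600 + 0) = 1/53600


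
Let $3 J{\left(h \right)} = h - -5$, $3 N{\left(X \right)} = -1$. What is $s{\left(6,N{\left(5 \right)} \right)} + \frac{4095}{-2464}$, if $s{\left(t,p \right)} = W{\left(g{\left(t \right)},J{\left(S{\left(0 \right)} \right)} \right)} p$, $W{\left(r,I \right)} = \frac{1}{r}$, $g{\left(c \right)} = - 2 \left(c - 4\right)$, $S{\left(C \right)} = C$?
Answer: $- \frac{1667}{1056} \approx -1.5786$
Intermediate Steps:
$N{\left(X \right)} = - \frac{1}{3}$ ($N{\left(X \right)} = \frac{1}{3} \left(-1\right) = - \frac{1}{3}$)
$g{\left(c \right)} = 8 - 2 c$ ($g{\left(c \right)} = - 2 \left(-4 + c\right) = 8 - 2 c$)
$J{\left(h \right)} = \frac{5}{3} + \frac{h}{3}$ ($J{\left(h \right)} = \frac{h - -5}{3} = \frac{h + 5}{3} = \frac{5 + h}{3} = \frac{5}{3} + \frac{h}{3}$)
$s{\left(t,p \right)} = \frac{p}{8 - 2 t}$
$s{\left(6,N{\left(5 \right)} \right)} + \frac{4095}{-2464} = \left(-1\right) \left(- \frac{1}{3}\right) \frac{1}{-8 + 2 \cdot 6} + \frac{4095}{-2464} = \left(-1\right) \left(- \frac{1}{3}\right) \frac{1}{-8 + 12} + 4095 \left(- \frac{1}{2464}\right) = \left(-1\right) \left(- \frac{1}{3}\right) \frac{1}{4} - \frac{585}{352} = \frac{1}{12} - \frac{585}{352} = - \frac{1667}{1056}$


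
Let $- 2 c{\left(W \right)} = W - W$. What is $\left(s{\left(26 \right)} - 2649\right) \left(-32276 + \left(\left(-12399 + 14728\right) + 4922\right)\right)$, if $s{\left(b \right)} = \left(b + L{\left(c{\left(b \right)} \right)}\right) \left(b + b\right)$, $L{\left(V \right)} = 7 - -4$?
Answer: $18143125$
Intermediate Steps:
$c{\left(W \right)} = 0$ ($c{\left(W \right)} = - \frac{W - W}{2} = \left(- \frac{1}{2}\right) 0 = 0$)
$L{\left(V \right)} = 11$ ($L{\left(V \right)} = 7 + 4 = 11$)
$s{\left(b \right)} = 2 b \left(11 + b\right)$ ($s{\left(b \right)} = \left(b + 11\right) \left(b + b\right) = \left(11 + b\right) 2 b = 2 b \left(11 + b\right)$)
$\left(s{\left(26 \right)} - 2649\right) \left(-32276 + \left(\left(-12399 + 14728\right) + 4922\right)\right) = \left(2 \cdot 26 \left(11 + 26\right) - 2649\right) \left(-32276 + \left(\left(-12399 + 14728\right) + 4922\right)\right) = \left(2 \cdot 26 \cdot 37 - 2649\right) \left(-32276 + \left(2329 + 4922\right)\right) = \left(1924 - 2649\right) \left(-32276 + 7251\right) = \left(-725\right) \left(-25025\right) = 18143125$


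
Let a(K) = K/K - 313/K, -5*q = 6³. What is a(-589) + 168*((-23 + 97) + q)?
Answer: 15243118/2945 ≈ 5175.9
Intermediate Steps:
q = -216/5 (q = -⅕*6³ = -⅕*216 = -216/5 ≈ -43.200)
a(K) = 1 - 313/K
a(-589) + 168*((-23 + 97) + q) = (-313 - 589)/(-589) + 168*((-23 + 97) - 216/5) = -1/589*(-902) + 168*(74 - 216/5) = 902/589 + 168*(154/5) = 902/589 + 25872/5 = 15243118/2945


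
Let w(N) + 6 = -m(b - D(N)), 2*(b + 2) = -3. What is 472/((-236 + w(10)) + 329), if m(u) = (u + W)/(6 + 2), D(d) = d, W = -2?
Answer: 7552/1423 ≈ 5.3071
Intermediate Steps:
b = -7/2 (b = -2 + (1/2)*(-3) = -2 - 3/2 = -7/2 ≈ -3.5000)
m(u) = -1/4 + u/8 (m(u) = (u - 2)/(6 + 2) = (-2 + u)/8 = (-2 + u)*(1/8) = -1/4 + u/8)
w(N) = -85/16 + N/8 (w(N) = -6 - (-1/4 + (-7/2 - N)/8) = -6 - (-1/4 + (-7/16 - N/8)) = -6 - (-11/16 - N/8) = -6 + (11/16 + N/8) = -85/16 + N/8)
472/((-236 + w(10)) + 329) = 472/((-236 + (-85/16 + (1/8)*10)) + 329) = 472/((-236 + (-85/16 + 5/4)) + 329) = 472/((-236 - 65/16) + 329) = 472/(-3841/16 + 329) = 472/(1423/16) = 472*(16/1423) = 7552/1423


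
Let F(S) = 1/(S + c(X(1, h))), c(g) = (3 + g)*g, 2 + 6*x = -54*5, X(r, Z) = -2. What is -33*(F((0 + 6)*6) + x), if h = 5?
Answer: 50831/34 ≈ 1495.0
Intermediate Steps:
x = -136/3 (x = -1/3 + (-54*5)/6 = -1/3 + (1/6)*(-270) = -1/3 - 45 = -136/3 ≈ -45.333)
c(g) = g*(3 + g)
F(S) = 1/(-2 + S) (F(S) = 1/(S - 2*(3 - 2)) = 1/(S - 2*1) = 1/(S - 2) = 1/(-2 + S))
-33*(F((0 + 6)*6) + x) = -33*(1/(-2 + (0 + 6)*6) - 136/3) = -33*(1/(-2 + 6*6) - 136/3) = -33*(1/(-2 + 36) - 136/3) = -33*(1/34 - 136/3) = -33*(-4621/102) = 50831/34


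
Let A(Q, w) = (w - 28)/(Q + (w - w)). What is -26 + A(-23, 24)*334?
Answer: 738/23 ≈ 32.087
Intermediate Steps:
A(Q, w) = (-28 + w)/Q (A(Q, w) = (-28 + w)/(Q + 0) = (-28 + w)/Q)
-26 + A(-23, 24)*334 = -26 + ((-28 + 24)/(-23))*334 = -26 - 1/23*(-4)*334 = -26 + (4/23)*334 = -26 + 1336/23 = 738/23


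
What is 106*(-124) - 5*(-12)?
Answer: -13084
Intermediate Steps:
106*(-124) - 5*(-12) = -13144 + 60 = -13084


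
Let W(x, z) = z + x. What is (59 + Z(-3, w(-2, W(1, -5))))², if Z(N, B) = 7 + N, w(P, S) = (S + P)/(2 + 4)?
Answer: 3969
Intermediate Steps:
W(x, z) = x + z
w(P, S) = P/6 + S/6 (w(P, S) = (P + S)/6 = (P + S)*(⅙) = P/6 + S/6)
(59 + Z(-3, w(-2, W(1, -5))))² = (59 + (7 - 3))² = (59 + 4)² = 63² = 3969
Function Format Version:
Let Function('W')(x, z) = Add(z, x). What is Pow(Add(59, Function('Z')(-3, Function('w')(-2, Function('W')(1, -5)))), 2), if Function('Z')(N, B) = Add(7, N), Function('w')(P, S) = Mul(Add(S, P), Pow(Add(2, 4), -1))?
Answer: 3969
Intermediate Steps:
Function('W')(x, z) = Add(x, z)
Function('w')(P, S) = Add(Mul(Rational(1, 6), P), Mul(Rational(1, 6), S)) (Function('w')(P, S) = Mul(Add(P, S), Pow(6, -1)) = Mul(Add(P, S), Rational(1, 6)) = Add(Mul(Rational(1, 6), P), Mul(Rational(1, 6), S)))
Pow(Add(59, Function('Z')(-3, Function('w')(-2, Function('W')(1, -5)))), 2) = Pow(Add(59, Add(7, -3)), 2) = Pow(Add(59, 4), 2) = Pow(63, 2) = 3969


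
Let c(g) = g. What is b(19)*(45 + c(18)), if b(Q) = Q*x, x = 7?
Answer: 8379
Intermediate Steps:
b(Q) = 7*Q (b(Q) = Q*7 = 7*Q)
b(19)*(45 + c(18)) = (7*19)*(45 + 18) = 133*63 = 8379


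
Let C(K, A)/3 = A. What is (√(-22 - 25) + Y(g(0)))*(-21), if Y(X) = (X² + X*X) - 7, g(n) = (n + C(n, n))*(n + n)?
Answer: 147 - 21*I*√47 ≈ 147.0 - 143.97*I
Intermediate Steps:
C(K, A) = 3*A
g(n) = 8*n² (g(n) = (n + 3*n)*(n + n) = (4*n)*(2*n) = 8*n²)
Y(X) = -7 + 2*X² (Y(X) = (X² + X²) - 7 = 2*X² - 7 = -7 + 2*X²)
(√(-22 - 25) + Y(g(0)))*(-21) = (√(-22 - 25) + (-7 + 2*(8*0²)²))*(-21) = (√(-47) + (-7 + 2*(8*0)²))*(-21) = (I*√47 + (-7 + 2*0²))*(-21) = (I*√47 + (-7 + 2*0))*(-21) = (I*√47 + (-7 + 0))*(-21) = (I*√47 - 7)*(-21) = (-7 + I*√47)*(-21) = 147 - 21*I*√47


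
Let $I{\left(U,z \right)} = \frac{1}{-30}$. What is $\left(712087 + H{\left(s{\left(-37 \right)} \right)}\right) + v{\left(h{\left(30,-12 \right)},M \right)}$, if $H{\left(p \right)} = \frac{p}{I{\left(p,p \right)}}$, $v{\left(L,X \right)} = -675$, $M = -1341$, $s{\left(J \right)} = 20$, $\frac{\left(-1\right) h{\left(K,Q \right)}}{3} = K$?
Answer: $710812$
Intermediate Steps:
$h{\left(K,Q \right)} = - 3 K$
$I{\left(U,z \right)} = - \frac{1}{30}$
$H{\left(p \right)} = - 30 p$ ($H{\left(p \right)} = \frac{p}{- \frac{1}{30}} = p \left(-30\right) = - 30 p$)
$\left(712087 + H{\left(s{\left(-37 \right)} \right)}\right) + v{\left(h{\left(30,-12 \right)},M \right)} = \left(712087 - 600\right) - 675 = 711487 - 675 = 710812$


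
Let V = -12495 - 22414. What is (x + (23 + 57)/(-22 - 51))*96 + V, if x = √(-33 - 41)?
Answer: -2556037/73 + 96*I*√74 ≈ -35014.0 + 825.82*I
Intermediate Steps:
x = I*√74 (x = √(-74) = I*√74 ≈ 8.6023*I)
V = -34909
(x + (23 + 57)/(-22 - 51))*96 + V = (I*√74 + (23 + 57)/(-22 - 51))*96 - 34909 = (I*√74 + 80/(-73))*96 - 34909 = (I*√74 + 80*(-1/73))*96 - 34909 = (I*√74 - 80/73)*96 - 34909 = (-80/73 + I*√74)*96 - 34909 = (-7680/73 + 96*I*√74) - 34909 = -2556037/73 + 96*I*√74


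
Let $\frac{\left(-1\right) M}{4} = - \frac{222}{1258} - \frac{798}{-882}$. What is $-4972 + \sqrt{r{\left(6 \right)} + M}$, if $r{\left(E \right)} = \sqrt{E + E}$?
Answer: $-4972 + \frac{\sqrt{-371280 + 254898 \sqrt{3}}}{357} \approx -4971.3$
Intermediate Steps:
$r{\left(E \right)} = \sqrt{2} \sqrt{E}$ ($r{\left(E \right)} = \sqrt{2 E} = \sqrt{2} \sqrt{E}$)
$M = - \frac{1040}{357}$ ($M = - 4 \left(- \frac{222}{1258} - \frac{798}{-882}\right) = - 4 \left(\left(-222\right) \frac{1}{1258} - - \frac{19}{21}\right) = - 4 \left(- \frac{3}{17} + \frac{19}{21}\right) = \left(-4\right) \frac{260}{357} = - \frac{1040}{357} \approx -2.9132$)
$-4972 + \sqrt{r{\left(6 \right)} + M} = -4972 + \sqrt{\sqrt{2} \sqrt{6} - \frac{1040}{357}} = -4972 + \sqrt{2 \sqrt{3} - \frac{1040}{357}} = -4972 + \sqrt{- \frac{1040}{357} + 2 \sqrt{3}}$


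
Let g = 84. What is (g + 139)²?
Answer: 49729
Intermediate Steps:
(g + 139)² = (84 + 139)² = 223² = 49729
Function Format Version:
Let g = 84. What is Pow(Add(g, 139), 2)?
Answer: 49729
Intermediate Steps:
Pow(Add(g, 139), 2) = Pow(Add(84, 139), 2) = Pow(223, 2) = 49729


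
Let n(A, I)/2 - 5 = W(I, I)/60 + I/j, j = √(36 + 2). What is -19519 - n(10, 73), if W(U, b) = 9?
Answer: -195293/10 - 73*√38/19 ≈ -19553.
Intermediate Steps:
j = √38 ≈ 6.1644
n(A, I) = 103/10 + I*√38/19 (n(A, I) = 10 + 2*(9/60 + I/(√38)) = 10 + 2*(9*(1/60) + I*(√38/38)) = 10 + 2*(3/20 + I*√38/38) = 10 + (3/10 + I*√38/19) = 103/10 + I*√38/19)
-19519 - n(10, 73) = -19519 - (103/10 + (1/19)*73*√38) = -19519 - (103/10 + 73*√38/19) = -19519 + (-103/10 - 73*√38/19) = -195293/10 - 73*√38/19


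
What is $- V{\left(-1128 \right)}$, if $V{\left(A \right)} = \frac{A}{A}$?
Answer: $-1$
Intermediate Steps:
$V{\left(A \right)} = 1$
$- V{\left(-1128 \right)} = \left(-1\right) 1 = -1$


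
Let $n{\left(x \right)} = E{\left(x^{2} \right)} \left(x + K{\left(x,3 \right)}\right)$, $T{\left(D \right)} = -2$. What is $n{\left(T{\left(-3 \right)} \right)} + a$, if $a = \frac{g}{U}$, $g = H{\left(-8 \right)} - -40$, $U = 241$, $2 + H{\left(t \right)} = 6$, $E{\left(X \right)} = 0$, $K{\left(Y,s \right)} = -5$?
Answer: $\frac{44}{241} \approx 0.18257$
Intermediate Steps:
$H{\left(t \right)} = 4$ ($H{\left(t \right)} = -2 + 6 = 4$)
$n{\left(x \right)} = 0$ ($n{\left(x \right)} = 0 \left(x - 5\right) = 0 \left(-5 + x\right) = 0$)
$g = 44$ ($g = 4 - -40 = 4 + 40 = 44$)
$a = \frac{44}{241} \approx 0.18257$
$n{\left(T{\left(-3 \right)} \right)} + a = 0 + \frac{44}{241} = \frac{44}{241}$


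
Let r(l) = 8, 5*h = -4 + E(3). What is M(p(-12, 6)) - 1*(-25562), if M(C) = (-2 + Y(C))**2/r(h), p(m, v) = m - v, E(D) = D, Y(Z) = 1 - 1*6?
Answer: 204545/8 ≈ 25568.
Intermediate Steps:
Y(Z) = -5 (Y(Z) = 1 - 6 = -5)
h = -1/5 (h = (-4 + 3)/5 = (1/5)*(-1) = -1/5 ≈ -0.20000)
M(C) = 49/8 (M(C) = (-2 - 5)**2/8 = (-7)**2*(1/8) = 49*(1/8) = 49/8)
M(p(-12, 6)) - 1*(-25562) = 49/8 - 1*(-25562) = 49/8 + 25562 = 204545/8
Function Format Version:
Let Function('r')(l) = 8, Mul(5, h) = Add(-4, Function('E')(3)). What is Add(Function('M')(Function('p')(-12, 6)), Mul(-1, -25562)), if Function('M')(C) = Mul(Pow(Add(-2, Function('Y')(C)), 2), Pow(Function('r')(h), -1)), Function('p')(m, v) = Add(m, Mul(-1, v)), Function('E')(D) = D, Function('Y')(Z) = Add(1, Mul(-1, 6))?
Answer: Rational(204545, 8) ≈ 25568.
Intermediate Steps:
Function('Y')(Z) = -5 (Function('Y')(Z) = Add(1, -6) = -5)
h = Rational(-1, 5) (h = Mul(Rational(1, 5), Add(-4, 3)) = Mul(Rational(1, 5), -1) = Rational(-1, 5) ≈ -0.20000)
Function('M')(C) = Rational(49, 8) (Function('M')(C) = Mul(Pow(Add(-2, -5), 2), Pow(8, -1)) = Mul(Pow(-7, 2), Rational(1, 8)) = Mul(49, Rational(1, 8)) = Rational(49, 8))
Add(Function('M')(Function('p')(-12, 6)), Mul(-1, -25562)) = Add(Rational(49, 8), Mul(-1, -25562)) = Add(Rational(49, 8), 25562) = Rational(204545, 8)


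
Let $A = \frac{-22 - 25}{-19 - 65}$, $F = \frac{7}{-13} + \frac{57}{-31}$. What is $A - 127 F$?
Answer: $\frac{10238885}{33852} \approx 302.46$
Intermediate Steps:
$F = - \frac{958}{403}$ ($F = 7 \left(- \frac{1}{13}\right) + 57 \left(- \frac{1}{31}\right) = - \frac{7}{13} - \frac{57}{31} = - \frac{958}{403} \approx -2.3772$)
$A = \frac{47}{84}$ ($A = - \frac{47}{-84} = \left(-47\right) \left(- \frac{1}{84}\right) = \frac{47}{84} \approx 0.55952$)
$A - 127 F = \frac{47}{84} - - \frac{121666}{403} = \frac{47}{84} + \frac{121666}{403} = \frac{10238885}{33852}$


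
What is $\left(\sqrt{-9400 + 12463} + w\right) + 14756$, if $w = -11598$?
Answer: $3158 + \sqrt{3063} \approx 3213.3$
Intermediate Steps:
$\left(\sqrt{-9400 + 12463} + w\right) + 14756 = \left(\sqrt{-9400 + 12463} - 11598\right) + 14756 = \left(\sqrt{3063} - 11598\right) + 14756 = \left(-11598 + \sqrt{3063}\right) + 14756 = 3158 + \sqrt{3063}$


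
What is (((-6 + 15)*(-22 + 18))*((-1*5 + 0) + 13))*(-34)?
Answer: 9792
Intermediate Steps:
(((-6 + 15)*(-22 + 18))*((-1*5 + 0) + 13))*(-34) = ((9*(-4))*((-5 + 0) + 13))*(-34) = -36*(-5 + 13)*(-34) = -36*8*(-34) = -288*(-34) = 9792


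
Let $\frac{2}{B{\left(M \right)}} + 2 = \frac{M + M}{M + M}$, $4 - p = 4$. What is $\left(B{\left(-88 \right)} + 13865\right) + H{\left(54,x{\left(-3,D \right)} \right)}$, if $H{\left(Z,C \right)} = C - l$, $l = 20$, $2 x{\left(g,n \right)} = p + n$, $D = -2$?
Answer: $13842$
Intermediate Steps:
$p = 0$ ($p = 4 - 4 = 0$)
$x{\left(g,n \right)} = \frac{n}{2}$ ($x{\left(g,n \right)} = \frac{0 + n}{2} = \frac{n}{2}$)
$B{\left(M \right)} = -2$ ($B{\left(M \right)} = \frac{2}{-2 + \frac{M + M}{M + M}} = \frac{2}{-2 + \frac{2 M}{2 M}} = \frac{2}{-2 + 2 M \frac{1}{2 M}} = \frac{2}{-2 + 1} = \frac{2}{-1} = 2 \left(-1\right) = -2$)
$H{\left(Z,C \right)} = -20 + C$ ($H{\left(Z,C \right)} = C - 20 = -20 + C$)
$\left(B{\left(-88 \right)} + 13865\right) + H{\left(54,x{\left(-3,D \right)} \right)} = \left(-2 + 13865\right) + \left(-20 + \frac{1}{2} \left(-2\right)\right) = 13863 - 21 = 13842$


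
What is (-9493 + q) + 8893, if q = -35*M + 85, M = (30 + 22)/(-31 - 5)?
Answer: -4180/9 ≈ -464.44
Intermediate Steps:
M = -13/9 (M = 52/(-36) = 52*(-1/36) = -13/9 ≈ -1.4444)
q = 1220/9 (q = -35*(-13/9) + 85 = 455/9 + 85 = 1220/9 ≈ 135.56)
(-9493 + q) + 8893 = (-9493 + 1220/9) + 8893 = -84217/9 + 8893 = -4180/9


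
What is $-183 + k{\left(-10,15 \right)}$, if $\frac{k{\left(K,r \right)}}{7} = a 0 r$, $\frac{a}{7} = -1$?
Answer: $-183$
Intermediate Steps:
$a = -7$ ($a = 7 \left(-1\right) = -7$)
$k{\left(K,r \right)} = 0$ ($k{\left(K,r \right)} = 7 \left(-7\right) 0 r = 7 \cdot 0 r = 7 \cdot 0 = 0$)
$-183 + k{\left(-10,15 \right)} = -183 + 0 = -183$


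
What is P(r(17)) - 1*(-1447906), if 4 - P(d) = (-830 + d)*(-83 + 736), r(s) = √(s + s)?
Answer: 1989900 - 653*√34 ≈ 1.9861e+6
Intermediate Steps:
r(s) = √2*√s (r(s) = √(2*s) = √2*√s)
P(d) = 541994 - 653*d (P(d) = 4 - (-830 + d)*(-83 + 736) = 4 - (-830 + d)*653 = 4 - (-541990 + 653*d) = 4 + (541990 - 653*d) = 541994 - 653*d)
P(r(17)) - 1*(-1447906) = (541994 - 653*√2*√17) - 1*(-1447906) = (541994 - 653*√34) + 1447906 = 1989900 - 653*√34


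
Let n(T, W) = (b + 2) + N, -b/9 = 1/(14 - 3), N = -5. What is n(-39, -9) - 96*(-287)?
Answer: 303030/11 ≈ 27548.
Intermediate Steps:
b = -9/11 (b = -9/(14 - 3) = -9/11 ≈ -0.81818)
n(T, W) = -42/11 (n(T, W) = (-9/11 + 2) - 5 = 13/11 - 5 = -42/11)
n(-39, -9) - 96*(-287) = -42/11 - 96*(-287) = -42/11 + 27552 = 303030/11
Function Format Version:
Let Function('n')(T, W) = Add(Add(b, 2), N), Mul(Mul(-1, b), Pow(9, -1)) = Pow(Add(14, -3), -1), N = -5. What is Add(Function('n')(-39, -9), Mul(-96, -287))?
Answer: Rational(303030, 11) ≈ 27548.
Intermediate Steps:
b = Rational(-9, 11) (b = Mul(-9, Pow(Add(14, -3), -1)) = Mul(-9, Pow(11, -1)) = Mul(-9, Rational(1, 11)) = Rational(-9, 11) ≈ -0.81818)
Function('n')(T, W) = Rational(-42, 11) (Function('n')(T, W) = Add(Add(Rational(-9, 11), 2), -5) = Add(Rational(13, 11), -5) = Rational(-42, 11))
Add(Function('n')(-39, -9), Mul(-96, -287)) = Add(Rational(-42, 11), Mul(-96, -287)) = Add(Rational(-42, 11), 27552) = Rational(303030, 11)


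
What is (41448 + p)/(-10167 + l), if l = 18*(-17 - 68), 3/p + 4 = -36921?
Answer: -510155799/143970575 ≈ -3.5435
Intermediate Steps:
p = -3/36925 (p = 3/(-4 - 36921) = 3/(-36925) = 3*(-1/36925) = -3/36925 ≈ -8.1246e-5)
l = -1530 (l = 18*(-85) = -1530)
(41448 + p)/(-10167 + l) = (41448 - 3/36925)/(-10167 - 1530) = (1530467397/36925)/(-11697) = (1530467397/36925)*(-1/11697) = -510155799/143970575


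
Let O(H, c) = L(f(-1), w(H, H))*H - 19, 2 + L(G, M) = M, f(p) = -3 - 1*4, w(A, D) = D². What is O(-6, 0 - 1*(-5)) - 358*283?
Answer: -101537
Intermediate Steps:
f(p) = -7 (f(p) = -3 - 4 = -7)
L(G, M) = -2 + M
O(H, c) = -19 + H*(-2 + H²) (O(H, c) = (-2 + H²)*H - 19 = H*(-2 + H²) - 19 = -19 + H*(-2 + H²))
O(-6, 0 - 1*(-5)) - 358*283 = (-19 - 6*(-2 + (-6)²)) - 358*283 = (-19 - 6*(-2 + 36)) - 101314 = (-19 - 6*34) - 101314 = (-19 - 204) - 101314 = -223 - 101314 = -101537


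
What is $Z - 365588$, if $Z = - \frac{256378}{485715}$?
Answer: $- \frac{177571831798}{485715} \approx -3.6559 \cdot 10^{5}$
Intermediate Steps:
$Z = - \frac{256378}{485715} \approx -0.52784$
$Z - 365588 = - \frac{256378}{485715} - 365588 = - \frac{177571831798}{485715}$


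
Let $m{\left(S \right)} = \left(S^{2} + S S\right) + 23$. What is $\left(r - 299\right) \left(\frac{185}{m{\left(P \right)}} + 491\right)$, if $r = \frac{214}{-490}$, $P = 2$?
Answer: $- \frac{1130214972}{7595} \approx -1.4881 \cdot 10^{5}$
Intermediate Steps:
$r = - \frac{107}{245}$ ($r = 214 \left(- \frac{1}{490}\right) = - \frac{107}{245} \approx -0.43673$)
$m{\left(S \right)} = 23 + 2 S^{2}$ ($m{\left(S \right)} = \left(S^{2} + S^{2}\right) + 23 = 2 S^{2} + 23 = 23 + 2 S^{2}$)
$\left(r - 299\right) \left(\frac{185}{m{\left(P \right)}} + 491\right) = \left(- \frac{107}{245} - 299\right) \left(\frac{185}{23 + 2 \cdot 2^{2}} + 491\right) = - \frac{73362 \left(\frac{185}{23 + 2 \cdot 4} + 491\right)}{245} = - \frac{73362 \left(\frac{185}{23 + 8} + 491\right)}{245} = - \frac{73362 \left(\frac{185}{31} + 491\right)}{245} = \left(- \frac{73362}{245}\right) \frac{15406}{31} = - \frac{1130214972}{7595}$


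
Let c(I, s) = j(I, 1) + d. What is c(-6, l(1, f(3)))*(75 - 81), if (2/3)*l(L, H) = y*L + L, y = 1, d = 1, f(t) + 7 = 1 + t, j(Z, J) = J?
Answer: -12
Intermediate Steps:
f(t) = -6 + t (f(t) = -7 + (1 + t) = -6 + t)
l(L, H) = 3*L (l(L, H) = 3*(1*L + L)/2 = 3*(L + L)/2 = 3*(2*L)/2 = 3*L)
c(I, s) = 2 (c(I, s) = 1 + 1 = 2)
c(-6, l(1, f(3)))*(75 - 81) = 2*(75 - 81) = 2*(-6) = -12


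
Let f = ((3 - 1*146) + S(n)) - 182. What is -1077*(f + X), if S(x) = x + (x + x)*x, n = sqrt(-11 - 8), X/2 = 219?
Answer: -80775 - 1077*I*sqrt(19) ≈ -80775.0 - 4694.5*I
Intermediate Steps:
X = 438 (X = 2*219 = 438)
n = I*sqrt(19) (n = sqrt(-19) = I*sqrt(19) ≈ 4.3589*I)
S(x) = x + 2*x**2 (S(x) = x + (2*x)*x = x + 2*x**2)
f = -325 + I*sqrt(19)*(1 + 2*I*sqrt(19)) (f = ((3 - 1*146) + (I*sqrt(19))*(1 + 2*(I*sqrt(19)))) - 182 = ((3 - 146) + (I*sqrt(19))*(1 + 2*I*sqrt(19))) - 182 = (-143 + I*sqrt(19)*(1 + 2*I*sqrt(19))) - 182 = -325 + I*sqrt(19)*(1 + 2*I*sqrt(19)) ≈ -363.0 + 4.3589*I)
-1077*(f + X) = -1077*((-363 + I*sqrt(19)) + 438) = -1077*(75 + I*sqrt(19)) = -80775 - 1077*I*sqrt(19)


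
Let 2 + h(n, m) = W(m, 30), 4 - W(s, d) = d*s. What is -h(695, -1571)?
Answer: -47132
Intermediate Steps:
W(s, d) = 4 - d*s
h(n, m) = 2 - 30*m (h(n, m) = -2 + (4 - 1*30*m) = -2 + (4 - 30*m) = 2 - 30*m)
-h(695, -1571) = -(2 - 30*(-1571)) = -(2 + 47130) = -1*47132 = -47132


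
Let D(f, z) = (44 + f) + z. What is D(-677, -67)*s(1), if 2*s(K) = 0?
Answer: 0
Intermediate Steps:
s(K) = 0 (s(K) = (1/2)*0 = 0)
D(f, z) = 44 + f + z
D(-677, -67)*s(1) = (44 - 677 - 67)*0 = -700*0 = 0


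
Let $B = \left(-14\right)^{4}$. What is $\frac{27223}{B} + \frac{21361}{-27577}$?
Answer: $- \frac{9982215}{151342576} \approx -0.065958$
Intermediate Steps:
$B = 38416$
$\frac{27223}{B} + \frac{21361}{-27577} = \frac{27223}{38416} + \frac{21361}{-27577} = 27223 \cdot \frac{1}{38416} + 21361 \left(- \frac{1}{27577}\right) = \frac{3889}{5488} - \frac{21361}{27577} = - \frac{9982215}{151342576}$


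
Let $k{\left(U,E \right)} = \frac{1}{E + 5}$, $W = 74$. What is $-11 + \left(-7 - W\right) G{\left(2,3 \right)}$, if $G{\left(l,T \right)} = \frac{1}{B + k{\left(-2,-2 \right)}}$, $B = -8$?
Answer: $- \frac{10}{23} \approx -0.43478$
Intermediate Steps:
$k{\left(U,E \right)} = \frac{1}{5 + E}$
$G{\left(l,T \right)} = - \frac{3}{23}$ ($G{\left(l,T \right)} = \frac{1}{-8 + \frac{1}{5 - 2}} = \frac{1}{-8 + \frac{1}{3}} = \frac{1}{- \frac{23}{3}} = - \frac{3}{23}$)
$-11 + \left(-7 - W\right) G{\left(2,3 \right)} = -11 + \left(-7 - 74\right) \left(- \frac{3}{23}\right) = -11 - - \frac{243}{23} = -11 + \frac{243}{23} = - \frac{10}{23}$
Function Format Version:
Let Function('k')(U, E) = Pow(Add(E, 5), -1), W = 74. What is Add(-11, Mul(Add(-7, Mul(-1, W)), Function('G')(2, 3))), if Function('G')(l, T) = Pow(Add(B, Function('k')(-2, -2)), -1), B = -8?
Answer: Rational(-10, 23) ≈ -0.43478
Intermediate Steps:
Function('k')(U, E) = Pow(Add(5, E), -1)
Function('G')(l, T) = Rational(-3, 23) (Function('G')(l, T) = Pow(Add(-8, Pow(Add(5, -2), -1)), -1) = Pow(Add(-8, Pow(3, -1)), -1) = Pow(Add(-8, Rational(1, 3)), -1) = Pow(Rational(-23, 3), -1) = Rational(-3, 23))
Add(-11, Mul(Add(-7, Mul(-1, W)), Function('G')(2, 3))) = Add(-11, Mul(Add(-7, Mul(-1, 74)), Rational(-3, 23))) = Add(-11, Mul(Add(-7, -74), Rational(-3, 23))) = Add(-11, Mul(-81, Rational(-3, 23))) = Add(-11, Rational(243, 23)) = Rational(-10, 23)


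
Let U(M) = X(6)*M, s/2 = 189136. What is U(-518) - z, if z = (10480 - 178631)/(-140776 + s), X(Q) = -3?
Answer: 369236935/237496 ≈ 1554.7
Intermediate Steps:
s = 378272 (s = 2*189136 = 378272)
z = -168151/237496 (z = (10480 - 178631)/(-140776 + 378272) = -168151/237496 ≈ -0.70802)
U(M) = -3*M
U(-518) - z = -3*(-518) - 1*(-168151/237496) = 1554 + 168151/237496 = 369236935/237496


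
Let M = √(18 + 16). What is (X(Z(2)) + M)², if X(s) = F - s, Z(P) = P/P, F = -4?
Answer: (5 - √34)² ≈ 0.69048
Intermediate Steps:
Z(P) = 1
X(s) = -4 - s
M = √34 ≈ 5.8309
(X(Z(2)) + M)² = ((-4 - 1*1) + √34)² = ((-4 - 1) + √34)² = (-5 + √34)²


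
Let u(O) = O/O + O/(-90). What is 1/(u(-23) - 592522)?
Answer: -90/53326867 ≈ -1.6877e-6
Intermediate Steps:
u(O) = 1 - O/90 (u(O) = 1 + O*(-1/90) = 1 - O/90)
1/(u(-23) - 592522) = 1/((1 - 1/90*(-23)) - 592522) = 1/((1 + 23/90) - 592522) = 1/(113/90 - 592522) = 1/(-53326867/90) = -90/53326867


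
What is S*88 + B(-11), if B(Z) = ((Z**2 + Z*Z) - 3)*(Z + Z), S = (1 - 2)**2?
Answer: -5170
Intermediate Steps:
S = 1 (S = (-1)**2 = 1)
B(Z) = 2*Z*(-3 + 2*Z**2) (B(Z) = ((Z**2 + Z**2) - 3)*(2*Z) = (2*Z**2 - 3)*(2*Z) = (-3 + 2*Z**2)*(2*Z) = 2*Z*(-3 + 2*Z**2))
S*88 + B(-11) = 1*88 + (-6*(-11) + 4*(-11)**3) = 88 + (66 + 4*(-1331)) = 88 + (66 - 5324) = 88 - 5258 = -5170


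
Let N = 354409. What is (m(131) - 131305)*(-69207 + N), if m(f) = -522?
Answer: -37597324054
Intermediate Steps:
(m(131) - 131305)*(-69207 + N) = (-522 - 131305)*(-69207 + 354409) = -131827*285202 = -37597324054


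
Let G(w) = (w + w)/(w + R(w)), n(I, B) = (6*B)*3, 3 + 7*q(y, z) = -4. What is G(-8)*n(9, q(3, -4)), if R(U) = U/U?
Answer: -288/7 ≈ -41.143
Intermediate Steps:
R(U) = 1
q(y, z) = -1 (q(y, z) = -3/7 + (⅐)*(-4) = -3/7 - 4/7 = -1)
n(I, B) = 18*B
G(w) = 2*w/(1 + w) (G(w) = (w + w)/(w + 1) = (2*w)/(1 + w) = 2*w/(1 + w))
G(-8)*n(9, q(3, -4)) = (2*(-8)/(1 - 8))*(18*(-1)) = (2*(-8)/(-7))*(-18) = (2*(-8)*(-⅐))*(-18) = (16/7)*(-18) = -288/7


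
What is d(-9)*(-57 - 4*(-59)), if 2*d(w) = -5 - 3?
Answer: -716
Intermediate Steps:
d(w) = -4 (d(w) = (-5 - 3)/2 = (1/2)*(-8) = -4)
d(-9)*(-57 - 4*(-59)) = -4*(-57 - 4*(-59)) = -4*(-57 + 236) = -4*179 = -716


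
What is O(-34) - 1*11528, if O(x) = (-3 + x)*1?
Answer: -11565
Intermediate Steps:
O(x) = -3 + x
O(-34) - 1*11528 = (-3 - 34) - 1*11528 = -37 - 11528 = -11565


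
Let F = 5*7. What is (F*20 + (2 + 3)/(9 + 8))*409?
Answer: 4869145/17 ≈ 2.8642e+5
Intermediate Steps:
F = 35
(F*20 + (2 + 3)/(9 + 8))*409 = (35*20 + (2 + 3)/(9 + 8))*409 = (700 + 5/17)*409 = (11905/17)*409 = 4869145/17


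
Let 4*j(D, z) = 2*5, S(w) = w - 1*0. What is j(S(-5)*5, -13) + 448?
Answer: 901/2 ≈ 450.50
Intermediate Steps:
S(w) = w (S(w) = w + 0 = w)
j(D, z) = 5/2 (j(D, z) = (2*5)/4 = (¼)*10 = 5/2)
j(S(-5)*5, -13) + 448 = 5/2 + 448 = 901/2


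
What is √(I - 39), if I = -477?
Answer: 2*I*√129 ≈ 22.716*I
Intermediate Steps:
√(I - 39) = √(-477 - 39) = √(-516) = 2*I*√129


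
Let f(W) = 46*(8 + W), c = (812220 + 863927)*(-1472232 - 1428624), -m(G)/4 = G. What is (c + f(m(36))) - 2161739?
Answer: -4862263249827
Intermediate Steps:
m(G) = -4*G
c = -4862261081832 (c = 1676147*(-2900856) = -4862261081832)
f(W) = 368 + 46*W
(c + f(m(36))) - 2161739 = (-4862261081832 + (368 + 46*(-4*36))) - 2161739 = (-4862261081832 + (368 + 46*(-144))) - 2161739 = (-4862261081832 + (368 - 6624)) - 2161739 = (-4862261081832 - 6256) - 2161739 = -4862261088088 - 2161739 = -4862263249827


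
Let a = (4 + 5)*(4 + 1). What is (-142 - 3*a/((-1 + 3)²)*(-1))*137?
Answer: -59321/4 ≈ -14830.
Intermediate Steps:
a = 45 (a = 9*5 = 45)
(-142 - 3*a/((-1 + 3)²)*(-1))*137 = (-142 - 135/((-1 + 3)²)*(-1))*137 = (-142 - 135/(2²)*(-1))*137 = (-142 - 135/4*(-1))*137 = (-142 + 135/4)*137 = -433/4*137 = -59321/4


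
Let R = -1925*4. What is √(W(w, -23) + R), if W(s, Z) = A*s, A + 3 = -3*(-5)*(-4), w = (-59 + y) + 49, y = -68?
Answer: I*√2786 ≈ 52.783*I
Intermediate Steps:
w = -78 (w = (-59 - 68) + 49 = -127 + 49 = -78)
A = -63 (A = -3 - 3*(-5)*(-4) = -3 + 15*(-4) = -3 - 60 = -63)
W(s, Z) = -63*s
R = -7700
√(W(w, -23) + R) = √(-63*(-78) - 7700) = √(4914 - 7700) = √(-2786) = I*√2786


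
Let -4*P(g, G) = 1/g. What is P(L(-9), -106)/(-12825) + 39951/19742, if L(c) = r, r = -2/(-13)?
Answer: 2049614623/1012764600 ≈ 2.0238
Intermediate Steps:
r = 2/13 (r = -2*(-1/13) = 2/13 ≈ 0.15385)
L(c) = 2/13
P(g, G) = -1/(4*g)
P(L(-9), -106)/(-12825) + 39951/19742 = -1/(4*2/13)/(-12825) + 39951/19742 = -1/4*13/2*(-1/12825) + 39951*(1/19742) = -13/8*(-1/12825) + 39951/19742 = 13/102600 + 39951/19742 = 2049614623/1012764600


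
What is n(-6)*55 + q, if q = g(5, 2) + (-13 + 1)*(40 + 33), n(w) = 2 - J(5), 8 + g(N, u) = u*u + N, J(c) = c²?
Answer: -2140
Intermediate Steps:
g(N, u) = -8 + N + u² (g(N, u) = -8 + (u*u + N) = -8 + (u² + N) = -8 + (N + u²) = -8 + N + u²)
n(w) = -23 (n(w) = 2 - 1*5² = 2 - 1*25 = 2 - 25 = -23)
q = -875 (q = (-8 + 5 + 2²) + (-13 + 1)*(40 + 33) = (-8 + 5 + 4) - 12*73 = 1 - 876 = -875)
n(-6)*55 + q = -23*55 - 875 = -1265 - 875 = -2140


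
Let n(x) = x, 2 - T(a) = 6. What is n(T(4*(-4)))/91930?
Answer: -2/45965 ≈ -4.3511e-5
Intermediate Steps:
T(a) = -4 (T(a) = 2 - 1*6 = 2 - 6 = -4)
n(T(4*(-4)))/91930 = -4/91930 = -4*1/91930 = -2/45965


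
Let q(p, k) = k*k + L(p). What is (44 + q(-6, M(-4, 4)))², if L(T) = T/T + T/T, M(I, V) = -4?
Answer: 3844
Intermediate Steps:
L(T) = 2 (L(T) = 1 + 1 = 2)
q(p, k) = 2 + k² (q(p, k) = k*k + 2 = k² + 2 = 2 + k²)
(44 + q(-6, M(-4, 4)))² = (44 + (2 + (-4)²))² = (44 + (2 + 16))² = (44 + 18)² = 62² = 3844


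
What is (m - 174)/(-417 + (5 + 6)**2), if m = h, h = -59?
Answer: 233/296 ≈ 0.78716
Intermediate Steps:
m = -59
(m - 174)/(-417 + (5 + 6)**2) = (-59 - 174)/(-417 + (5 + 6)**2) = -233/(-417 + 11**2) = -233/(-417 + 121) = -233/(-296) = -233*(-1/296) = 233/296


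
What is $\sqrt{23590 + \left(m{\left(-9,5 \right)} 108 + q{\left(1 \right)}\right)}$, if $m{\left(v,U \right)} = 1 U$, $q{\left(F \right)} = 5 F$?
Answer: $\sqrt{24135} \approx 155.35$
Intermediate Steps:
$m{\left(v,U \right)} = U$
$\sqrt{23590 + \left(m{\left(-9,5 \right)} 108 + q{\left(1 \right)}\right)} = \sqrt{23590 + \left(5 \cdot 108 + 5 \cdot 1\right)} = \sqrt{23590 + \left(540 + 5\right)} = \sqrt{23590 + 545} = \sqrt{24135}$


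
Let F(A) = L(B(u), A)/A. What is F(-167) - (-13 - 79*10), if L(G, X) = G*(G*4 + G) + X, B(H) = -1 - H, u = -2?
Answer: 134263/167 ≈ 803.97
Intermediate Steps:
L(G, X) = X + 5*G² (L(G, X) = G*(4*G + G) + X = G*(5*G) + X = 5*G² + X = X + 5*G²)
F(A) = (5 + A)/A (F(A) = (A + 5*(-1 - 1*(-2))²)/A = (A + 5*(-1 + 2)²)/A = (A + 5*1²)/A = (A + 5*1)/A = (A + 5)/A = (5 + A)/A)
F(-167) - (-13 - 79*10) = (5 - 167)/(-167) - (-13 - 79*10) = -1/167*(-162) - (-13 - 790) = 162/167 - 1*(-803) = 162/167 + 803 = 134263/167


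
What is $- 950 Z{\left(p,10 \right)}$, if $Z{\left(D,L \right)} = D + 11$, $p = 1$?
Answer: $-11400$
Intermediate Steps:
$Z{\left(D,L \right)} = 11 + D$
$- 950 Z{\left(p,10 \right)} = - 950 \left(11 + 1\right) = \left(-950\right) 12 = -11400$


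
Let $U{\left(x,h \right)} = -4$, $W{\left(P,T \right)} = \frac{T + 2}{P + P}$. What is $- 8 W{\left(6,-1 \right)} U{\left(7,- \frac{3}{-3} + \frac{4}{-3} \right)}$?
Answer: $\frac{8}{3} \approx 2.6667$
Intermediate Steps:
$W{\left(P,T \right)} = \frac{2 + T}{2 P}$
$- 8 W{\left(6,-1 \right)} U{\left(7,- \frac{3}{-3} + \frac{4}{-3} \right)} = - 8 \frac{2 - 1}{2 \cdot 6} \left(-4\right) = - 8 \cdot \frac{1}{2} \cdot \frac{1}{6} \cdot 1 \left(-4\right) = \left(-8\right) \frac{1}{12} \left(-4\right) = \left(- \frac{2}{3}\right) \left(-4\right) = \frac{8}{3}$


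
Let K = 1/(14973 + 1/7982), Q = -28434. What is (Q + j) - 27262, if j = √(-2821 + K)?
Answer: -55696 + I*√40294352298740574515/119514487 ≈ -55696.0 + 53.113*I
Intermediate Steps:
K = 7982/119514487 (K = 1/(14973 + 1/7982) = 1/(119514487/7982) = 7982/119514487 ≈ 6.6787e-5)
j = I*√40294352298740574515/119514487 (j = √(-2821 + 7982/119514487) = √(-337150359845/119514487) = I*√40294352298740574515/119514487 ≈ 53.113*I)
(Q + j) - 27262 = (-28434 + I*√40294352298740574515/119514487) - 27262 = -55696 + I*√40294352298740574515/119514487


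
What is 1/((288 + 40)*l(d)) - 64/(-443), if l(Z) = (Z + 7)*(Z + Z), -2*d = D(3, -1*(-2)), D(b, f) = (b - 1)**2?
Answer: 419397/2906080 ≈ 0.14432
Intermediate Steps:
D(b, f) = (-1 + b)**2
d = -2 (d = -(-1 + 3)**2/2 = -1/2*2**2 = -1/2*4 = -2)
l(Z) = 2*Z*(7 + Z) (l(Z) = (7 + Z)*(2*Z) = 2*Z*(7 + Z))
1/((288 + 40)*l(d)) - 64/(-443) = 1/((288 + 40)*((2*(-2)*(7 - 2)))) - 64/(-443) = 1/(328*((2*(-2)*5))) - 64*(-1/443) = (1/328)/(-20) + 64/443 = (1/328)*(-1/20) + 64/443 = -1/6560 + 64/443 = 419397/2906080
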